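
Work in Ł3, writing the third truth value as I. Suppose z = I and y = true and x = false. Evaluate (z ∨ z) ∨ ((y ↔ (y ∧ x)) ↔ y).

z ∨ z = I ∨ I = I
y ∧ x = true ∧ false = false
y ↔ (y ∧ x) = true ↔ false = false
(y ↔ (y ∧ x)) ↔ y = false ↔ true = false
(z ∨ z) ∨ ((y ↔ (y ∧ x)) ↔ y) = I ∨ false = I

I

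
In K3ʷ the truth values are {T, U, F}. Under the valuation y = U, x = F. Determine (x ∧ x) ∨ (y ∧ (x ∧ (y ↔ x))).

U

x ∧ x = F ∧ F = F
y ↔ x = U ↔ F = U
x ∧ (y ↔ x) = F ∧ U = U
y ∧ (x ∧ (y ↔ x)) = U ∧ U = U
(x ∧ x) ∨ (y ∧ (x ∧ (y ↔ x))) = F ∨ U = U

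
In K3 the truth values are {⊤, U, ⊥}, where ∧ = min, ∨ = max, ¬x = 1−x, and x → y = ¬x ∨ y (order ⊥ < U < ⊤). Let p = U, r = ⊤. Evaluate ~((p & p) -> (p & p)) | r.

⊤

p & p = U & U = U
p & p = U & U = U
(p & p) -> (p & p) = U -> U = U
~((p & p) -> (p & p)) = ~U = U
~((p & p) -> (p & p)) | r = U | ⊤ = ⊤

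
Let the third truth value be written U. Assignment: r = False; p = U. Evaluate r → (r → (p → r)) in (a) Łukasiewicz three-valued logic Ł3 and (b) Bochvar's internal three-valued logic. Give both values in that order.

In Łukasiewicz three-valued logic Ł3: p → r = U → False = U
r → (p → r) = False → U = True
r → (r → (p → r)) = False → True = True
In Bochvar's internal three-valued logic: p → r = U → False = U  [any arg is the third value ⇒ result is the third value]
r → (p → r) = False → U = U
r → (r → (p → r)) = False → U = U
They differ because Łukasiewicz three-valued logic Ł3 and Bochvar's internal three-valued logic treat U differently under the binary connectives.

True; U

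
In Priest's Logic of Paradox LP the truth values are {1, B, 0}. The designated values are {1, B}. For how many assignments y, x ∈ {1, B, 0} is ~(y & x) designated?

8

Of the 9 assignments, 8 give a value in {1, B}.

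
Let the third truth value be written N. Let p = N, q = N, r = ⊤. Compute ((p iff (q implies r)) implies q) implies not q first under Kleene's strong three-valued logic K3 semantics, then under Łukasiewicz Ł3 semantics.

N; N

In Kleene's strong three-valued logic K3: q implies r = N implies ⊤ = ⊤
p iff (q implies r) = N iff ⊤ = N
(p iff (q implies r)) implies q = N implies N = N
not q = not N = N
((p iff (q implies r)) implies q) implies not q = N implies N = N
In Łukasiewicz Ł3: q implies r = N implies ⊤ = ⊤
p iff (q implies r) = N iff ⊤ = N
(p iff (q implies r)) implies q = N implies N = ⊤
not q = not N = N
((p iff (q implies r)) implies q) implies not q = ⊤ implies N = N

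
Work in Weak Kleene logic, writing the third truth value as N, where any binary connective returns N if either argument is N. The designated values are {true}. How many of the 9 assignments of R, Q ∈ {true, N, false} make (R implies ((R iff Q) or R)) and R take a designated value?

Designated under: (R=true, Q=true); (R=true, Q=false).

2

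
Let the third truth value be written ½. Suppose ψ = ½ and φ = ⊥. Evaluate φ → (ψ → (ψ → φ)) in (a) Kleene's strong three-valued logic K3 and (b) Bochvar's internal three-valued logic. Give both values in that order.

⊤; ½

In Kleene's strong three-valued logic K3: ψ → φ = ½ → ⊥ = ½
ψ → (ψ → φ) = ½ → ½ = ½
φ → (ψ → (ψ → φ)) = ⊥ → ½ = ⊤
In Bochvar's internal three-valued logic: ψ → φ = ½ → ⊥ = ½  [any arg is the third value ⇒ result is the third value]
ψ → (ψ → φ) = ½ → ½ = ½
φ → (ψ → (ψ → φ)) = ⊥ → ½ = ½
They differ because Kleene's strong three-valued logic K3 and Bochvar's internal three-valued logic treat ½ differently under the binary connectives.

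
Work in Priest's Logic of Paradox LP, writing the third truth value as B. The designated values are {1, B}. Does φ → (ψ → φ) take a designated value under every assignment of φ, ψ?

Yes

Every assignment of φ, ψ over {1, B, 0} gives a value in {1, B}.
In particular, with φ=B, ψ=B: φ → (ψ → φ) = B.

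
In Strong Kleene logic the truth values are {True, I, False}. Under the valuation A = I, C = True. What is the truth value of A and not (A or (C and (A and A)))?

A and A = I and I = I
C and (A and A) = True and I = I
A or (C and (A and A)) = I or I = I
not (A or (C and (A and A))) = not I = I
A and not (A or (C and (A and A))) = I and I = I

I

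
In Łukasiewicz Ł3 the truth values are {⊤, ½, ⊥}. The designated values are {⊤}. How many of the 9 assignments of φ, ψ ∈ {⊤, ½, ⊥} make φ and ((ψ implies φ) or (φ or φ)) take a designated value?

3

Designated under: (φ=⊤, ψ=⊤); (φ=⊤, ψ=½); (φ=⊤, ψ=⊥).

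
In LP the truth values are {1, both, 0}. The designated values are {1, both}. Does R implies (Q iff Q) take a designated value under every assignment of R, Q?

Every assignment of R, Q over {1, both, 0} gives a value in {1, both}.
In particular, with R=both, Q=both: R implies (Q iff Q) = both.

Yes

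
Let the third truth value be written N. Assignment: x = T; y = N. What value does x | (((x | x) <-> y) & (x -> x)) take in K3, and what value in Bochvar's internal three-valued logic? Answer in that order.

T; N

In K3: x | x = T | T = T
(x | x) <-> y = T <-> N = N
x -> x = T -> T = T
((x | x) <-> y) & (x -> x) = N & T = N
x | (((x | x) <-> y) & (x -> x)) = T | N = T
In Bochvar's internal three-valued logic: x | x = T | T = T
(x | x) <-> y = T <-> N = N
x -> x = T -> T = T
((x | x) <-> y) & (x -> x) = N & T = N
x | (((x | x) <-> y) & (x -> x)) = T | N = N
They differ because K3 and Bochvar's internal three-valued logic treat N differently under the binary connectives.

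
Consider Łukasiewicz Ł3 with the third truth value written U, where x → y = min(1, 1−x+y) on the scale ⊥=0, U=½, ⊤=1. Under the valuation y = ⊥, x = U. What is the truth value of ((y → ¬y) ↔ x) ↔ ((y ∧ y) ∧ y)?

U

¬y = ¬⊥ = ⊤
y → ¬y = ⊥ → ⊤ = ⊤
(y → ¬y) ↔ x = ⊤ ↔ U = U  [1 − |1−½|]
y ∧ y = ⊥ ∧ ⊥ = ⊥
(y ∧ y) ∧ y = ⊥ ∧ ⊥ = ⊥
((y → ¬y) ↔ x) ↔ ((y ∧ y) ∧ y) = U ↔ ⊥ = U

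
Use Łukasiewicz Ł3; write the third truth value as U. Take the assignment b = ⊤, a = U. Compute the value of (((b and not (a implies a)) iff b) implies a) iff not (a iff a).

⊥

a implies a = U implies U = ⊤  [min(1, 1−½+½)]
not (a implies a) = not ⊤ = ⊥
b and not (a implies a) = ⊤ and ⊥ = ⊥
(b and not (a implies a)) iff b = ⊥ iff ⊤ = ⊥
((b and not (a implies a)) iff b) implies a = ⊥ implies U = ⊤
a iff a = U iff U = ⊤
not (a iff a) = not ⊤ = ⊥
(((b and not (a implies a)) iff b) implies a) iff not (a iff a) = ⊤ iff ⊥ = ⊥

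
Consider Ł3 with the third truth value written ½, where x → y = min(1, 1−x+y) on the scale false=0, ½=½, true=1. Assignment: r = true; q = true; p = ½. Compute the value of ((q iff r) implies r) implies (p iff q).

q iff r = true iff true = true
(q iff r) implies r = true implies true = true
p iff q = ½ iff true = ½  [1 − |½−1|]
((q iff r) implies r) implies (p iff q) = true implies ½ = ½

½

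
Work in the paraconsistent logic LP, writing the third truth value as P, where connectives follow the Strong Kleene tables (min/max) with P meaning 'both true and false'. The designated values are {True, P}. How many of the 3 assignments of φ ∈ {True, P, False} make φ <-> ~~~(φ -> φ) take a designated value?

φ=True: False ·
φ=P: P ✓
φ=False: True ✓

2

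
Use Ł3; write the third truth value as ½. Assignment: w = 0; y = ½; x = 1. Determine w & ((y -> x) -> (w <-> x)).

0

y -> x = ½ -> 1 = 1
w <-> x = 0 <-> 1 = 0
(y -> x) -> (w <-> x) = 1 -> 0 = 0
w & ((y -> x) -> (w <-> x)) = 0 & 0 = 0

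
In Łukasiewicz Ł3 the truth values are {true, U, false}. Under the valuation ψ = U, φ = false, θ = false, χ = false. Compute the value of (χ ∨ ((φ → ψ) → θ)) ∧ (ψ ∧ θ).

φ → ψ = false → U = true  [min(1, 1−0+½)]
(φ → ψ) → θ = true → false = false
χ ∨ ((φ → ψ) → θ) = false ∨ false = false
ψ ∧ θ = U ∧ false = false
(χ ∨ ((φ → ψ) → θ)) ∧ (ψ ∧ θ) = false ∧ false = false

false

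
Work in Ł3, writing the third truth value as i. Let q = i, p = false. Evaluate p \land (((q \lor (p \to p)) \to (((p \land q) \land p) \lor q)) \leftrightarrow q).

false

p \to p = false \to false = true
q \lor (p \to p) = i \lor true = true
p \land q = false \land i = false
(p \land q) \land p = false \land false = false
((p \land q) \land p) \lor q = false \lor i = i
(q \lor (p \to p)) \to (((p \land q) \land p) \lor q) = true \to i = i  [min(1, 1−1+½)]
((q \lor (p \to p)) \to (((p \land q) \land p) \lor q)) \leftrightarrow q = i \leftrightarrow i = true
p \land (((q \lor (p \to p)) \to (((p \land q) \land p) \lor q)) \leftrightarrow q) = false \land true = false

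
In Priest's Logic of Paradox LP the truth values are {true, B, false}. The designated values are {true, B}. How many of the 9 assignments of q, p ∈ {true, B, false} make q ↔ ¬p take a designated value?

Of the 9 assignments, 7 give a value in {true, B}.

7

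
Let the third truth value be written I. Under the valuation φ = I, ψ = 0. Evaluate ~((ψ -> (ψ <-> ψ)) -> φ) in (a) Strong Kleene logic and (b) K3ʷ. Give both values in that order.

I; I

In Strong Kleene logic: ψ <-> ψ = 0 <-> 0 = 1
ψ -> (ψ <-> ψ) = 0 -> 1 = 1
(ψ -> (ψ <-> ψ)) -> φ = 1 -> I = I
~((ψ -> (ψ <-> ψ)) -> φ) = ~I = I
In K3ʷ: ψ <-> ψ = 0 <-> 0 = 1
ψ -> (ψ <-> ψ) = 0 -> 1 = 1
(ψ -> (ψ <-> ψ)) -> φ = 1 -> I = I  [any arg is the third value ⇒ result is the third value]
~((ψ -> (ψ <-> ψ)) -> φ) = ~I = I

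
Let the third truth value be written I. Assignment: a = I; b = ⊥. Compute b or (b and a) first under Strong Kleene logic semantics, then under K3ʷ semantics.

⊥; I

In Strong Kleene logic: b and a = ⊥ and I = ⊥
b or (b and a) = ⊥ or ⊥ = ⊥
In K3ʷ: b and a = ⊥ and I = I
b or (b and a) = ⊥ or I = I
They differ because Strong Kleene logic and K3ʷ treat I differently under the binary connectives.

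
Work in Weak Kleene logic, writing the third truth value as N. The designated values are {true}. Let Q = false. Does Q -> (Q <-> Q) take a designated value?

Q <-> Q = false <-> false = true
Q -> (Q <-> Q) = false -> true = true
true ∈ {true}.

Yes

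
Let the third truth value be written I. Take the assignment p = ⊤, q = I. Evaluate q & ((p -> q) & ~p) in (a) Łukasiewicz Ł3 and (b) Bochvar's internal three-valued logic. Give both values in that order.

In Łukasiewicz Ł3: p -> q = ⊤ -> I = I
~p = ~⊤ = ⊥
(p -> q) & ~p = I & ⊥ = ⊥
q & ((p -> q) & ~p) = I & ⊥ = ⊥
In Bochvar's internal three-valued logic: p -> q = ⊤ -> I = I  [any arg is the third value ⇒ result is the third value]
~p = ~⊤ = ⊥
(p -> q) & ~p = I & ⊥ = I
q & ((p -> q) & ~p) = I & I = I
They differ because Łukasiewicz Ł3 and Bochvar's internal three-valued logic treat I differently under the binary connectives.

⊥; I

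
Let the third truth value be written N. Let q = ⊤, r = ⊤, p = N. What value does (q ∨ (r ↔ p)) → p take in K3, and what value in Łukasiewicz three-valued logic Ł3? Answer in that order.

In K3: r ↔ p = ⊤ ↔ N = N
q ∨ (r ↔ p) = ⊤ ∨ N = ⊤
(q ∨ (r ↔ p)) → p = ⊤ → N = N
In Łukasiewicz three-valued logic Ł3: r ↔ p = ⊤ ↔ N = N  [1 − |1−½|]
q ∨ (r ↔ p) = ⊤ ∨ N = ⊤
(q ∨ (r ↔ p)) → p = ⊤ → N = N

N; N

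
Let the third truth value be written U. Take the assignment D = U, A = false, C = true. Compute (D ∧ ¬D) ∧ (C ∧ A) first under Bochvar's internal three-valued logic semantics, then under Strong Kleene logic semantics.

In Bochvar's internal three-valued logic: ¬D = ¬U = U
D ∧ ¬D = U ∧ U = U
C ∧ A = true ∧ false = false
(D ∧ ¬D) ∧ (C ∧ A) = U ∧ false = U
In Strong Kleene logic: ¬D = ¬U = U
D ∧ ¬D = U ∧ U = U
C ∧ A = true ∧ false = false
(D ∧ ¬D) ∧ (C ∧ A) = U ∧ false = false
They differ because Bochvar's internal three-valued logic and Strong Kleene logic treat U differently under the binary connectives.

U; false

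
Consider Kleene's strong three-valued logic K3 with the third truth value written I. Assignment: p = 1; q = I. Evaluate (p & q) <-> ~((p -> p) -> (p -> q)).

p & q = 1 & I = I
p -> p = 1 -> 1 = 1
p -> q = 1 -> I = I  [~1 | I]
(p -> p) -> (p -> q) = 1 -> I = I
~((p -> p) -> (p -> q)) = ~I = I
(p & q) <-> ~((p -> p) -> (p -> q)) = I <-> I = I

I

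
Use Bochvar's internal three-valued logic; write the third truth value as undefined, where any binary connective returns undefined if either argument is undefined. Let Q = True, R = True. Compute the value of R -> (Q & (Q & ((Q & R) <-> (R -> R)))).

Q & R = True & True = True
R -> R = True -> True = True
(Q & R) <-> (R -> R) = True <-> True = True
Q & ((Q & R) <-> (R -> R)) = True & True = True
Q & (Q & ((Q & R) <-> (R -> R))) = True & True = True
R -> (Q & (Q & ((Q & R) <-> (R -> R)))) = True -> True = True

True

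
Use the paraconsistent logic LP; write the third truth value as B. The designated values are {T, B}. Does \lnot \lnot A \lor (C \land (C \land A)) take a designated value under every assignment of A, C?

No

Countermodel: A=F, C=T gives F, which is not designated.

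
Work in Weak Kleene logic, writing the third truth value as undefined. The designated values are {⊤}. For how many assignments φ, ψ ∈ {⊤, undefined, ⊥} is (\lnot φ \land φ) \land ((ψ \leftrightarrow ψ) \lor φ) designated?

Of the 9 assignments, 0 give a value in {⊤}.

0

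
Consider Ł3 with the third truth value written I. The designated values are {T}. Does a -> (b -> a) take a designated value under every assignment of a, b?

Every assignment of a, b over {T, I, F} gives a value in {T}.
In particular, with a=I, b=I: a -> (b -> a) = T.

Yes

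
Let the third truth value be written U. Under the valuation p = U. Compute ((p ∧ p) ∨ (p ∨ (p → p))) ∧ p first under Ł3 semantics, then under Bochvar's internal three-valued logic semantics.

U; U

In Ł3: p ∧ p = U ∧ U = U
p → p = U → U = ⊤  [min(1, 1−½+½)]
p ∨ (p → p) = U ∨ ⊤ = ⊤
(p ∧ p) ∨ (p ∨ (p → p)) = U ∨ ⊤ = ⊤
((p ∧ p) ∨ (p ∨ (p → p))) ∧ p = ⊤ ∧ U = U
In Bochvar's internal three-valued logic: p ∧ p = U ∧ U = U
p → p = U → U = U
p ∨ (p → p) = U ∨ U = U
(p ∧ p) ∨ (p ∨ (p → p)) = U ∨ U = U
((p ∧ p) ∨ (p ∨ (p → p))) ∧ p = U ∧ U = U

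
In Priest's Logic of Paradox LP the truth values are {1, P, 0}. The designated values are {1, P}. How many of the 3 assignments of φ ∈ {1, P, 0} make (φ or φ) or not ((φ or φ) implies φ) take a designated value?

φ=1: 1 ✓
φ=P: P ✓
φ=0: 0 ·

2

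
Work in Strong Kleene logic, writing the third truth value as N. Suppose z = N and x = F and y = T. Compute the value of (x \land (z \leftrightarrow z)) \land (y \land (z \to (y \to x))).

F

z \leftrightarrow z = N \leftrightarrow N = N
x \land (z \leftrightarrow z) = F \land N = F
y \to x = T \to F = F
z \to (y \to x) = N \to F = N  [\lnot N \lor F]
y \land (z \to (y \to x)) = T \land N = N
(x \land (z \leftrightarrow z)) \land (y \land (z \to (y \to x))) = F \land N = F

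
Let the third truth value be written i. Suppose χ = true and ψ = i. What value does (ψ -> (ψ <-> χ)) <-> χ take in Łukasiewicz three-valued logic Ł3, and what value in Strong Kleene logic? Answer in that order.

In Łukasiewicz three-valued logic Ł3: ψ <-> χ = i <-> true = i  [1 − |½−1|]
ψ -> (ψ <-> χ) = i -> i = true
(ψ -> (ψ <-> χ)) <-> χ = true <-> true = true
In Strong Kleene logic: ψ <-> χ = i <-> true = i
ψ -> (ψ <-> χ) = i -> i = i  [~i | i]
(ψ -> (ψ <-> χ)) <-> χ = i <-> true = i
They differ because Łukasiewicz three-valued logic Ł3 and Strong Kleene logic treat i differently under implication.

true; i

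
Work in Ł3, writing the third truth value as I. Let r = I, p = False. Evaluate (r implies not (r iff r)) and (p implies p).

I

r iff r = I iff I = True  [1 − |½−½|]
not (r iff r) = not True = False
r implies not (r iff r) = I implies False = I
p implies p = False implies False = True
(r implies not (r iff r)) and (p implies p) = I and True = I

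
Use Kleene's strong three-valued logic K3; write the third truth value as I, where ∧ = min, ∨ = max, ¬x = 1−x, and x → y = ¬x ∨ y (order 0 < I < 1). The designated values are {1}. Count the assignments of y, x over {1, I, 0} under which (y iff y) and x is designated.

Designated under: (y=1, x=1); (y=0, x=1).

2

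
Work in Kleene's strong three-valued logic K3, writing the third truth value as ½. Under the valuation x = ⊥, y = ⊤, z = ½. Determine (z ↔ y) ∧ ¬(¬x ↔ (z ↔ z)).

½

z ↔ y = ½ ↔ ⊤ = ½
¬x = ¬⊥ = ⊤
z ↔ z = ½ ↔ ½ = ½
¬x ↔ (z ↔ z) = ⊤ ↔ ½ = ½
¬(¬x ↔ (z ↔ z)) = ¬½ = ½
(z ↔ y) ∧ ¬(¬x ↔ (z ↔ z)) = ½ ∧ ½ = ½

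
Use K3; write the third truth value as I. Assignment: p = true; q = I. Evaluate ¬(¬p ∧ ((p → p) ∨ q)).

true

¬p = ¬true = false
p → p = true → true = true
(p → p) ∨ q = true ∨ I = true
¬p ∧ ((p → p) ∨ q) = false ∧ true = false
¬(¬p ∧ ((p → p) ∨ q)) = ¬false = true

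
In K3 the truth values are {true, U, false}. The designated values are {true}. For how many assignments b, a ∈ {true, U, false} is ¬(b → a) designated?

1

Designated under: (b=true, a=false).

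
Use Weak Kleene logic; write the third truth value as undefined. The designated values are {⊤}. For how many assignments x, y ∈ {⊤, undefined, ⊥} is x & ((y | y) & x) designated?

1

Designated under: (x=⊤, y=⊤).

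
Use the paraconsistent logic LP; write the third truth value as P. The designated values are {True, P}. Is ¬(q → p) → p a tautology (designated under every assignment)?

Countermodel: q=True, p=False gives False, which is not designated.

No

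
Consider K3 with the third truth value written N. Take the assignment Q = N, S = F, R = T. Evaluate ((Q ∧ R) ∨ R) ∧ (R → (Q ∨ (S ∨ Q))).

Q ∧ R = N ∧ T = N
(Q ∧ R) ∨ R = N ∨ T = T
S ∨ Q = F ∨ N = N
Q ∨ (S ∨ Q) = N ∨ N = N
R → (Q ∨ (S ∨ Q)) = T → N = N  [¬T ∨ N]
((Q ∧ R) ∨ R) ∧ (R → (Q ∨ (S ∨ Q))) = T ∧ N = N

N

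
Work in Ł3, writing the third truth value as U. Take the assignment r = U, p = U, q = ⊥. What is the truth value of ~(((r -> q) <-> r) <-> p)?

r -> q = U -> ⊥ = U  [min(1, 1−½+0)]
(r -> q) <-> r = U <-> U = ⊤
((r -> q) <-> r) <-> p = ⊤ <-> U = U
~(((r -> q) <-> r) <-> p) = ~U = U

U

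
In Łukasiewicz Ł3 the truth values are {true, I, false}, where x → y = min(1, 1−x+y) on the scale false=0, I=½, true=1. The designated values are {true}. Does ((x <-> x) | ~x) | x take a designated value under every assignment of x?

Yes

Every assignment of x over {true, I, false} gives a value in {true}.
In particular, with x=I: ((x <-> x) | ~x) | x = true.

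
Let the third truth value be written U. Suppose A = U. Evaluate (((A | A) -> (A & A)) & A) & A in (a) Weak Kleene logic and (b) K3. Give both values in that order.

In Weak Kleene logic: A | A = U | U = U
A & A = U & U = U
(A | A) -> (A & A) = U -> U = U  [any arg is the third value ⇒ result is the third value]
((A | A) -> (A & A)) & A = U & U = U
(((A | A) -> (A & A)) & A) & A = U & U = U
In K3: A | A = U | U = U
A & A = U & U = U
(A | A) -> (A & A) = U -> U = U  [~U | U]
((A | A) -> (A & A)) & A = U & U = U
(((A | A) -> (A & A)) & A) & A = U & U = U

U; U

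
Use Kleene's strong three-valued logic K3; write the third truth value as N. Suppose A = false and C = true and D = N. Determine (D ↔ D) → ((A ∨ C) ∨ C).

true

D ↔ D = N ↔ N = N
A ∨ C = false ∨ true = true
(A ∨ C) ∨ C = true ∨ true = true
(D ↔ D) → ((A ∨ C) ∨ C) = N → true = true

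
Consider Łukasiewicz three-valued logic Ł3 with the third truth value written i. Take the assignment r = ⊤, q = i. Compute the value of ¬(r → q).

r → q = ⊤ → i = i  [min(1, 1−1+½)]
¬(r → q) = ¬i = i

i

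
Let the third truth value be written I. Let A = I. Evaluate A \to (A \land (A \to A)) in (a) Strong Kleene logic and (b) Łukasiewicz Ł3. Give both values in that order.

I; 1

In Strong Kleene logic: A \to A = I \to I = I  [\lnot I \lor I]
A \land (A \to A) = I \land I = I
A \to (A \land (A \to A)) = I \to I = I
In Łukasiewicz Ł3: A \to A = I \to I = 1  [min(1, 1−½+½)]
A \land (A \to A) = I \land 1 = I
A \to (A \land (A \to A)) = I \to I = 1
They differ because Strong Kleene logic and Łukasiewicz Ł3 treat I differently under implication.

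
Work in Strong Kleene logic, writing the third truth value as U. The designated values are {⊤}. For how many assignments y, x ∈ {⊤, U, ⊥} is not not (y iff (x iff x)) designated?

2

Designated under: (y=⊤, x=⊤); (y=⊤, x=⊥).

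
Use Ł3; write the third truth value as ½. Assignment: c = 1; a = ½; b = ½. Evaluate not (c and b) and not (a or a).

½

c and b = 1 and ½ = ½
not (c and b) = not ½ = ½
a or a = ½ or ½ = ½
not (a or a) = not ½ = ½
not (c and b) and not (a or a) = ½ and ½ = ½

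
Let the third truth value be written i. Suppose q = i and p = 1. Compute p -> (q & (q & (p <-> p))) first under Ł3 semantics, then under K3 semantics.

In Ł3: p <-> p = 1 <-> 1 = 1
q & (p <-> p) = i & 1 = i
q & (q & (p <-> p)) = i & i = i
p -> (q & (q & (p <-> p))) = 1 -> i = i
In K3: p <-> p = 1 <-> 1 = 1
q & (p <-> p) = i & 1 = i
q & (q & (p <-> p)) = i & i = i
p -> (q & (q & (p <-> p))) = 1 -> i = i  [~1 | i]

i; i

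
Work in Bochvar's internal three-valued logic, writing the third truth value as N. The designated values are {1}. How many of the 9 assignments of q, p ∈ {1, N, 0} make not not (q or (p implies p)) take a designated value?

4

Designated under: (q=1, p=1); (q=1, p=0); (q=0, p=1); (q=0, p=0).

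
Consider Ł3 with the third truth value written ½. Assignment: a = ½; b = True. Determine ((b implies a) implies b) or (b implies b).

True

b implies a = True implies ½ = ½
(b implies a) implies b = ½ implies True = True
b implies b = True implies True = True
((b implies a) implies b) or (b implies b) = True or True = True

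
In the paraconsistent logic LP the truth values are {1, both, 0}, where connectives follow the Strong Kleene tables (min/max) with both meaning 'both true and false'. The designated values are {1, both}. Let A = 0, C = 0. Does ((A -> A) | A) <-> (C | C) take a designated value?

No

A -> A = 0 -> 0 = 1
(A -> A) | A = 1 | 0 = 1
C | C = 0 | 0 = 0
((A -> A) | A) <-> (C | C) = 1 <-> 0 = 0
0 ∉ {1, both}.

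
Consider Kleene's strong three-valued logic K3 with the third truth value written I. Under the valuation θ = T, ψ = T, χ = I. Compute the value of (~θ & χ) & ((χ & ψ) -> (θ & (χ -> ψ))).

~θ = ~T = F
~θ & χ = F & I = F
χ & ψ = I & T = I
χ -> ψ = I -> T = T  [~I | T]
θ & (χ -> ψ) = T & T = T
(χ & ψ) -> (θ & (χ -> ψ)) = I -> T = T
(~θ & χ) & ((χ & ψ) -> (θ & (χ -> ψ))) = F & T = F

F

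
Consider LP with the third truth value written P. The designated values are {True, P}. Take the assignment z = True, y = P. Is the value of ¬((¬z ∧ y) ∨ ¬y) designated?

¬z = ¬True = False
¬z ∧ y = False ∧ P = False
¬y = ¬P = P
(¬z ∧ y) ∨ ¬y = False ∨ P = P
¬((¬z ∧ y) ∨ ¬y) = ¬P = P
P ∈ {True, P}.

Yes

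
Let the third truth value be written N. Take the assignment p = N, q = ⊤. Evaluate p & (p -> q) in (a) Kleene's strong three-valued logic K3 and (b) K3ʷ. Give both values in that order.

N; N

In Kleene's strong three-valued logic K3: p -> q = N -> ⊤ = ⊤
p & (p -> q) = N & ⊤ = N
In K3ʷ: p -> q = N -> ⊤ = N  [any arg is the third value ⇒ result is the third value]
p & (p -> q) = N & N = N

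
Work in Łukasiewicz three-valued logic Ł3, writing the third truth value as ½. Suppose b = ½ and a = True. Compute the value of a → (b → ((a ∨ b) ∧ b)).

a ∨ b = True ∨ ½ = True
(a ∨ b) ∧ b = True ∧ ½ = ½
b → ((a ∨ b) ∧ b) = ½ → ½ = True
a → (b → ((a ∨ b) ∧ b)) = True → True = True

True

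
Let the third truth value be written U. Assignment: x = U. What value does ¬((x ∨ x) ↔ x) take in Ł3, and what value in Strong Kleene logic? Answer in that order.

In Ł3: x ∨ x = U ∨ U = U
(x ∨ x) ↔ x = U ↔ U = T
¬((x ∨ x) ↔ x) = ¬T = F
In Strong Kleene logic: x ∨ x = U ∨ U = U
(x ∨ x) ↔ x = U ↔ U = U
¬((x ∨ x) ↔ x) = ¬U = U
They differ because Ł3 and Strong Kleene logic treat U differently under implication.

F; U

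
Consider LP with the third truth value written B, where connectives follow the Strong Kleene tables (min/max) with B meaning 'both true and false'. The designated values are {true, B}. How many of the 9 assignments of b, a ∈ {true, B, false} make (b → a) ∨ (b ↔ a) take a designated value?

8

Of the 9 assignments, 8 give a value in {true, B}.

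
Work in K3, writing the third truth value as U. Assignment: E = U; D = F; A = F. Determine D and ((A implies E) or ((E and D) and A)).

A implies E = F implies U = T  [not F or U]
E and D = U and F = F
(E and D) and A = F and F = F
(A implies E) or ((E and D) and A) = T or F = T
D and ((A implies E) or ((E and D) and A)) = F and T = F

F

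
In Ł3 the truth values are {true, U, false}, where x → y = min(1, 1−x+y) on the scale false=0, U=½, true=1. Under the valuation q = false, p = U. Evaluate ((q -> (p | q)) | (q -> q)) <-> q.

false

p | q = U | false = U
q -> (p | q) = false -> U = true  [min(1, 1−0+½)]
q -> q = false -> false = true
(q -> (p | q)) | (q -> q) = true | true = true
((q -> (p | q)) | (q -> q)) <-> q = true <-> false = false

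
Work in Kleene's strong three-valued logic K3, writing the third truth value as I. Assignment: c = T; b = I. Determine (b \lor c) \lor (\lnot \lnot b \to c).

T

b \lor c = I \lor T = T
\lnot b = \lnot I = I
\lnot \lnot b = \lnot I = I
\lnot \lnot b \to c = I \to T = T  [\lnot I \lor T]
(b \lor c) \lor (\lnot \lnot b \to c) = T \lor T = T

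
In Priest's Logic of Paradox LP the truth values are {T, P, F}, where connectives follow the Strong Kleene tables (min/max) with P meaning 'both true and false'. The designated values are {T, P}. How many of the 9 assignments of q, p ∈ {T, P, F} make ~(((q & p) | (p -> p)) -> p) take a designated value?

6

Of the 9 assignments, 6 give a value in {T, P}.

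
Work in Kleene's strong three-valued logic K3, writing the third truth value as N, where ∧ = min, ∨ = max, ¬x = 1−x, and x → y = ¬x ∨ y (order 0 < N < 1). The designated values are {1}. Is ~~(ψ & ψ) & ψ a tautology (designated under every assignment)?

No

Countermodel: ψ=N gives N, which is not designated.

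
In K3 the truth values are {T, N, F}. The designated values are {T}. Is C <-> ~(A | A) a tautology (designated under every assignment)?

Countermodel: C=T, A=T gives F, which is not designated.

No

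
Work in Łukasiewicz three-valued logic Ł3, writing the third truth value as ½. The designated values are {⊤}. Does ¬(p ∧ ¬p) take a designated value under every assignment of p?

Countermodel: p=½ gives ½, which is not designated.

No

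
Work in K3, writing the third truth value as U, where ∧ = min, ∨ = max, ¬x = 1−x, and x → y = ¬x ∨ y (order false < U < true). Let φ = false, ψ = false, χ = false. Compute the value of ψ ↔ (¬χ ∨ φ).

¬χ = ¬false = true
¬χ ∨ φ = true ∨ false = true
ψ ↔ (¬χ ∨ φ) = false ↔ true = false

false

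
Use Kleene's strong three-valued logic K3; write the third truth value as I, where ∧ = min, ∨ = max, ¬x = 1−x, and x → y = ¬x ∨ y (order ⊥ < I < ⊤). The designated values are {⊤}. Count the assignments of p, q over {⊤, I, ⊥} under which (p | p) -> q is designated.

5

Of the 9 assignments, 5 give a value in {⊤}.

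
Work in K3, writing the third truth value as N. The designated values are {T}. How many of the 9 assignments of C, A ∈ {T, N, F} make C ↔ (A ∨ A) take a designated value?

2

Designated under: (C=T, A=T); (C=F, A=F).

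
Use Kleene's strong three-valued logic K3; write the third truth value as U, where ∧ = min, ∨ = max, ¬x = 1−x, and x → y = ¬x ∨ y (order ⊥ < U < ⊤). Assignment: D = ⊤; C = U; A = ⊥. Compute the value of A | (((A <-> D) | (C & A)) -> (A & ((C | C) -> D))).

A <-> D = ⊥ <-> ⊤ = ⊥
C & A = U & ⊥ = ⊥
(A <-> D) | (C & A) = ⊥ | ⊥ = ⊥
C | C = U | U = U
(C | C) -> D = U -> ⊤ = ⊤
A & ((C | C) -> D) = ⊥ & ⊤ = ⊥
((A <-> D) | (C & A)) -> (A & ((C | C) -> D)) = ⊥ -> ⊥ = ⊤
A | (((A <-> D) | (C & A)) -> (A & ((C | C) -> D))) = ⊥ | ⊤ = ⊤

⊤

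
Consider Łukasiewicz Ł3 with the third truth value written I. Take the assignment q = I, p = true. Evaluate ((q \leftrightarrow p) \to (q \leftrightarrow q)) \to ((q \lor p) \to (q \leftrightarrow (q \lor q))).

true

q \leftrightarrow p = I \leftrightarrow true = I  [1 − |½−1|]
q \leftrightarrow q = I \leftrightarrow I = true
(q \leftrightarrow p) \to (q \leftrightarrow q) = I \to true = true
q \lor p = I \lor true = true
q \lor q = I \lor I = I
q \leftrightarrow (q \lor q) = I \leftrightarrow I = true
(q \lor p) \to (q \leftrightarrow (q \lor q)) = true \to true = true
((q \leftrightarrow p) \to (q \leftrightarrow q)) \to ((q \lor p) \to (q \leftrightarrow (q \lor q))) = true \to true = true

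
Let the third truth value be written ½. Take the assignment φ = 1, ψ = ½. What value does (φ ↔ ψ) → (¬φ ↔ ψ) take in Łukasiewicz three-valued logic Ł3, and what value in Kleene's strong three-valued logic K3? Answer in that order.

1; ½

In Łukasiewicz three-valued logic Ł3: φ ↔ ψ = 1 ↔ ½ = ½  [1 − |1−½|]
¬φ = ¬1 = 0
¬φ ↔ ψ = 0 ↔ ½ = ½
(φ ↔ ψ) → (¬φ ↔ ψ) = ½ → ½ = 1
In Kleene's strong three-valued logic K3: φ ↔ ψ = 1 ↔ ½ = ½
¬φ = ¬1 = 0
¬φ ↔ ψ = 0 ↔ ½ = ½
(φ ↔ ψ) → (¬φ ↔ ψ) = ½ → ½ = ½  [¬½ ∨ ½]
They differ because Łukasiewicz three-valued logic Ł3 and Kleene's strong three-valued logic K3 treat ½ differently under implication.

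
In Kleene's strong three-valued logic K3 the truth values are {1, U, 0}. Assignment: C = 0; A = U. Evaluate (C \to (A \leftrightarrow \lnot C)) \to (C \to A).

\lnot C = \lnot 0 = 1
A \leftrightarrow \lnot C = U \leftrightarrow 1 = U
C \to (A \leftrightarrow \lnot C) = 0 \to U = 1  [\lnot 0 \lor U]
C \to A = 0 \to U = 1
(C \to (A \leftrightarrow \lnot C)) \to (C \to A) = 1 \to 1 = 1

1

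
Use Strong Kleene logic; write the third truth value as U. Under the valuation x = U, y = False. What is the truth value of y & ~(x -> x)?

False

x -> x = U -> U = U
~(x -> x) = ~U = U
y & ~(x -> x) = False & U = False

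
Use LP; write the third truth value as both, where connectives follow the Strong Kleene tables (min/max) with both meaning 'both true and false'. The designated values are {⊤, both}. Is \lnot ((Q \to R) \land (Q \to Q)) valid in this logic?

No

Countermodel: Q=⊤, R=⊤ gives ⊥, which is not designated.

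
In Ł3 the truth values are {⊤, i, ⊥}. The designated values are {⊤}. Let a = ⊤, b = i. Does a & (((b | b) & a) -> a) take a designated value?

Yes

b | b = i | i = i
(b | b) & a = i & ⊤ = i
((b | b) & a) -> a = i -> ⊤ = ⊤  [min(1, 1−½+1)]
a & (((b | b) & a) -> a) = ⊤ & ⊤ = ⊤
⊤ ∈ {⊤}.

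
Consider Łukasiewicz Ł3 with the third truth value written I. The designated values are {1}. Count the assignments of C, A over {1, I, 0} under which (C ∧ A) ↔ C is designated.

6

Of the 9 assignments, 6 give a value in {1}.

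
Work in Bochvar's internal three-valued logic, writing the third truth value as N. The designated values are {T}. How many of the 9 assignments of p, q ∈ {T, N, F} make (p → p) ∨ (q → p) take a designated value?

4

Designated under: (p=T, q=T); (p=T, q=F); (p=F, q=T); (p=F, q=F).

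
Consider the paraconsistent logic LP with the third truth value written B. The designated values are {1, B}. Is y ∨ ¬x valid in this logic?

No

Countermodel: y=0, x=1 gives 0, which is not designated.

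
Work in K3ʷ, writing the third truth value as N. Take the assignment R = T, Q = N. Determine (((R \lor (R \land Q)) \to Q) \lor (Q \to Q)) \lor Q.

R \land Q = T \land N = N
R \lor (R \land Q) = T \lor N = N
(R \lor (R \land Q)) \to Q = N \to N = N  [any arg is the third value ⇒ result is the third value]
Q \to Q = N \to N = N
((R \lor (R \land Q)) \to Q) \lor (Q \to Q) = N \lor N = N
(((R \lor (R \land Q)) \to Q) \lor (Q \to Q)) \lor Q = N \lor N = N

N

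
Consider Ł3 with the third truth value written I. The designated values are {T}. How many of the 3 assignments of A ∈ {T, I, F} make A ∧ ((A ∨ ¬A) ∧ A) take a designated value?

1

A=T: T ✓
A=I: I ·
A=F: F ·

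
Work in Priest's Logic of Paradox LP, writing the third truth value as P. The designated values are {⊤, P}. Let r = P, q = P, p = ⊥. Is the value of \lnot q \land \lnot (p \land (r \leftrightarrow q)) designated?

\lnot q = \lnot P = P
r \leftrightarrow q = P \leftrightarrow P = P
p \land (r \leftrightarrow q) = ⊥ \land P = ⊥
\lnot (p \land (r \leftrightarrow q)) = \lnot ⊥ = ⊤
\lnot q \land \lnot (p \land (r \leftrightarrow q)) = P \land ⊤ = P
P ∈ {⊤, P}.

Yes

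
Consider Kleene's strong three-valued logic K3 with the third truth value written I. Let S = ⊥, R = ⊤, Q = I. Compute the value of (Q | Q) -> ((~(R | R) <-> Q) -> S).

Q | Q = I | I = I
R | R = ⊤ | ⊤ = ⊤
~(R | R) = ~⊤ = ⊥
~(R | R) <-> Q = ⊥ <-> I = I
(~(R | R) <-> Q) -> S = I -> ⊥ = I
(Q | Q) -> ((~(R | R) <-> Q) -> S) = I -> I = I

I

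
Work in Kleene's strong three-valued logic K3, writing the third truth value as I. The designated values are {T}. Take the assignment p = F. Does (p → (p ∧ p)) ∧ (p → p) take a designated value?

Yes

p ∧ p = F ∧ F = F
p → (p ∧ p) = F → F = T
p → p = F → F = T
(p → (p ∧ p)) ∧ (p → p) = T ∧ T = T
T ∈ {T}.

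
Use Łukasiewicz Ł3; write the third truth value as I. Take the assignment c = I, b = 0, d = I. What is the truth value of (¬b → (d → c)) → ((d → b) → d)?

¬b = ¬0 = 1
d → c = I → I = 1
¬b → (d → c) = 1 → 1 = 1
d → b = I → 0 = I
(d → b) → d = I → I = 1
(¬b → (d → c)) → ((d → b) → d) = 1 → 1 = 1

1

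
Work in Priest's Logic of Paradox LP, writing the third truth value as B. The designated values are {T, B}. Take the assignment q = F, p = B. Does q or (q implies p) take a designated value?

q implies p = F implies B = T  [not F or B]
q or (q implies p) = F or T = T
T ∈ {T, B}.

Yes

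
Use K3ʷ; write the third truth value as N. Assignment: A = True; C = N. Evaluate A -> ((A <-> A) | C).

A <-> A = True <-> True = True
(A <-> A) | C = True | N = N
A -> ((A <-> A) | C) = True -> N = N

N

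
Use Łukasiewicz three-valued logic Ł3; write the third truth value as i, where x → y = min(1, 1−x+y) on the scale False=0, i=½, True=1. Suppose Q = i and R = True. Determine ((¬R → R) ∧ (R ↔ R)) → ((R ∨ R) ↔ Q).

i

¬R = ¬True = False
¬R → R = False → True = True
R ↔ R = True ↔ True = True
(¬R → R) ∧ (R ↔ R) = True ∧ True = True
R ∨ R = True ∨ True = True
(R ∨ R) ↔ Q = True ↔ i = i  [1 − |1−½|]
((¬R → R) ∧ (R ↔ R)) → ((R ∨ R) ↔ Q) = True → i = i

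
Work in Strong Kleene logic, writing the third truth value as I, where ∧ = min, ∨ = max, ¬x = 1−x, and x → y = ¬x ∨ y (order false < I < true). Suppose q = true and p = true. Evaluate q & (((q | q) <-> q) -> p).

true

q | q = true | true = true
(q | q) <-> q = true <-> true = true
((q | q) <-> q) -> p = true -> true = true
q & (((q | q) <-> q) -> p) = true & true = true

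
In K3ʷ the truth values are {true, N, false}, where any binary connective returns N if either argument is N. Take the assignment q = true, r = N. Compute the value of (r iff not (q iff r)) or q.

q iff r = true iff N = N
not (q iff r) = not N = N
r iff not (q iff r) = N iff N = N
(r iff not (q iff r)) or q = N or true = N

N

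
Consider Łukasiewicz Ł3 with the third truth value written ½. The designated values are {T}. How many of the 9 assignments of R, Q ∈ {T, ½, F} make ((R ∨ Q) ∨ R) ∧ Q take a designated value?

3

Designated under: (R=T, Q=T); (R=½, Q=T); (R=F, Q=T).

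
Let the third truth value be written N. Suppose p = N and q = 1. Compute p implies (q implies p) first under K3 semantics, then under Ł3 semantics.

N; 1

In K3: q implies p = 1 implies N = N  [not 1 or N]
p implies (q implies p) = N implies N = N
In Ł3: q implies p = 1 implies N = N  [min(1, 1−1+½)]
p implies (q implies p) = N implies N = 1
They differ because K3 and Ł3 treat N differently under implication.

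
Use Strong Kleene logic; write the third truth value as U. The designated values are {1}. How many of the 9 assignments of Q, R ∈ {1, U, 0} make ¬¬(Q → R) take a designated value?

5

Of the 9 assignments, 5 give a value in {1}.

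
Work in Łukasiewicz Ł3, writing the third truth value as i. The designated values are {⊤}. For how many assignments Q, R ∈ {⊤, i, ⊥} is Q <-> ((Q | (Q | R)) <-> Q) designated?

5

Of the 9 assignments, 5 give a value in {⊤}.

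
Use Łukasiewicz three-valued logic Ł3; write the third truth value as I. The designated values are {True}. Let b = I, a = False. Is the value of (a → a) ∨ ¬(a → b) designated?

Yes

a → a = False → False = True
a → b = False → I = True  [min(1, 1−0+½)]
¬(a → b) = ¬True = False
(a → a) ∨ ¬(a → b) = True ∨ False = True
True ∈ {True}.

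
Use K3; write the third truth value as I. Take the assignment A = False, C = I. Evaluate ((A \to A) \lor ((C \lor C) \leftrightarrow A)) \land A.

A \to A = False \to False = True
C \lor C = I \lor I = I
(C \lor C) \leftrightarrow A = I \leftrightarrow False = I
(A \to A) \lor ((C \lor C) \leftrightarrow A) = True \lor I = True
((A \to A) \lor ((C \lor C) \leftrightarrow A)) \land A = True \land False = False

False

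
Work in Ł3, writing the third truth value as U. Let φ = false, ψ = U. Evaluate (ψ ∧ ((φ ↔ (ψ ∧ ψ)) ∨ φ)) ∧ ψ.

U

ψ ∧ ψ = U ∧ U = U
φ ↔ (ψ ∧ ψ) = false ↔ U = U
(φ ↔ (ψ ∧ ψ)) ∨ φ = U ∨ false = U
ψ ∧ ((φ ↔ (ψ ∧ ψ)) ∨ φ) = U ∧ U = U
(ψ ∧ ((φ ↔ (ψ ∧ ψ)) ∨ φ)) ∧ ψ = U ∧ U = U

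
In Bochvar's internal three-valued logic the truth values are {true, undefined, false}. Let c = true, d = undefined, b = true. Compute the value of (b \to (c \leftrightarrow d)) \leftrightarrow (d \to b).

c \leftrightarrow d = true \leftrightarrow undefined = undefined
b \to (c \leftrightarrow d) = true \to undefined = undefined  [any arg is the third value ⇒ result is the third value]
d \to b = undefined \to true = undefined
(b \to (c \leftrightarrow d)) \leftrightarrow (d \to b) = undefined \leftrightarrow undefined = undefined

undefined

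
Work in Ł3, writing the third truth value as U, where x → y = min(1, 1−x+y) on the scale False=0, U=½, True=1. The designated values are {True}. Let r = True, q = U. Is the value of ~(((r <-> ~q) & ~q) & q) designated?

~q = ~U = U
r <-> ~q = True <-> U = U  [1 − |1−½|]
~q = ~U = U
(r <-> ~q) & ~q = U & U = U
((r <-> ~q) & ~q) & q = U & U = U
~(((r <-> ~q) & ~q) & q) = ~U = U
U ∉ {True}.

No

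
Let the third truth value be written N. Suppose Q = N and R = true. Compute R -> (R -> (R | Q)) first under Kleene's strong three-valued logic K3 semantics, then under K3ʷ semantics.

true; N

In Kleene's strong three-valued logic K3: R | Q = true | N = true
R -> (R | Q) = true -> true = true
R -> (R -> (R | Q)) = true -> true = true
In K3ʷ: R | Q = true | N = N
R -> (R | Q) = true -> N = N  [any arg is the third value ⇒ result is the third value]
R -> (R -> (R | Q)) = true -> N = N
They differ because Kleene's strong three-valued logic K3 and K3ʷ treat N differently under the binary connectives.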